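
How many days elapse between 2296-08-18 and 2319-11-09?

8482

Day-of-year of August 18, 2296: 231.
Day-of-year of November 9, 2319: 313.
2296 has 366 days, so 366 − 231 = 135 days remain in 2296.
Full years 2297–2318: 18 common + 4 leap = 18×365 + 4×366 = 8034 days.
Total: 135 + 8034 + 313 = 8482 days.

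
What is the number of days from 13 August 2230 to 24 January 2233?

August 13, 2230 → August 13, 2231: 365 days.
August 13, 2231 → August 13, 2232: 366 days (2232 is a leap year).
August 2232: 31 − 13 = 18 days remain.
Then September (30), October (31), November (30), December (31): 30 + 31 + 30 + 31 = 122 days.
January 1–24, 2233: 24 days.
Residual: 164 days.
Total: 895 days.

895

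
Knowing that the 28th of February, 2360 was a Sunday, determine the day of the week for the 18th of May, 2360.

February 2360: 29 − 28 = 1 day remains (2360 is a leap year, so February has 29 days).
Then March (31), April (30): 31 + 30 = 61 days.
May 1–18, 2360: 18 days.
Total: 1 + 61 + 18 = 80 days.
80 mod 7 = 3, so 3 days after Sunday is Wednesday.

Wednesday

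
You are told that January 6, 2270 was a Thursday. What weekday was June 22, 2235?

Count forward from the earlier date (June 22, 2235) to the later (January 6, 2270):
From June 22, 2235 to June 22, 2269: 34 years, of which 9 contain a Feb 29 — 25×365 + 9×366 = 12419 days.
June 2269: 30 − 22 = 8 days remain.
Then July (31), August (31), September (30), October (31), November (30), December (31): 31 + 31 + 30 + 31 + 30 + 31 = 184 days.
January 1–6, 2270: 6 days.
Residual: 198 days.
Total: 12617 days.
12617 mod 7 = 3, so 3 days before Thursday is Monday.

Monday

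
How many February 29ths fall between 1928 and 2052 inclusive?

Years divisible by 4: 1928, 1932, …, 2052 — 32 in all.
2000 is divisible by 400, so still leap.
No century exceptions apply. Count: 32.

32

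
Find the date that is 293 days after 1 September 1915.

20 June 1916

Count 293 days after September 1, 1915:
Day-of-year of September 1, 1915: 244.
Day-of-year of June 20, 1916: 172.
1915 has 365 days, so 365 − 244 = 121 days remain in 1915.
Total: 121 + 172 = 293 days.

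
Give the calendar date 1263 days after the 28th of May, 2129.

the 11th of November, 2132

Count 1263 days after May 28, 2129:
Day-of-year of May 28, 2129: 148.
Day-of-year of November 11, 2132: 316.
2129 has 365 days, so 365 − 148 = 217 days remain in 2129.
Full years: 2130: 365; 2131: 365. Sum = 730.
Total: 217 + 730 + 316 = 1263 days.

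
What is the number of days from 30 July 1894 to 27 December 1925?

Day-of-year of July 30, 1894: 211.
Day-of-year of December 27, 1925: 361.
1894 has 365 days, so 365 − 211 = 154 days remain in 1894.
Full years 1895–1924: 23 common + 7 leap = 23×365 + 7×366 = 10957 days.
Total: 154 + 10957 + 361 = 11472 days.

11472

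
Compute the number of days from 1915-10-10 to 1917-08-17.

677

Day-of-year of October 10, 1915: 283.
Day-of-year of August 17, 1917: 229.
1915 has 365 days, so 365 − 283 = 82 days remain in 1915.
Full years: 1916: 366. Sum = 366.
Total: 82 + 366 + 229 = 677 days.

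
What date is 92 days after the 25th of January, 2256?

the 26th of April, 2256

Count 92 days after January 25, 2256:
January 2256: 31 − 25 = 6 days remain.
Then February 2256 (29), March (31): 29 + 31 = 60 days.
April 1–26, 2256: 26 days.
Total: 6 + 60 + 26 = 92 days.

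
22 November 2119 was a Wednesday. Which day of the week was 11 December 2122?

Day-of-year of November 22, 2119: 326.
Day-of-year of December 11, 2122: 345.
2119 has 365 days, so 365 − 326 = 39 days remain in 2119.
Full years: 2120: 366; 2121: 365. Sum = 731.
Total: 39 + 731 + 345 = 1115 days.
1115 mod 7 = 2, so 2 days after Wednesday is Friday.

Friday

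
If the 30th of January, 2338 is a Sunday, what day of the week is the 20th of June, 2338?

January 2338: 31 − 30 = 1 day remains.
Then February 2338 (28), March (31), April (30), May (31): 28 + 31 + 30 + 31 = 120 days.
June 1–20, 2338: 20 days.
Total: 1 + 120 + 20 = 141 days.
141 mod 7 = 1, so 1 day after Sunday is Monday.

Monday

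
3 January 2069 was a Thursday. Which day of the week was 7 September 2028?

Thursday

Count forward from the earlier date (September 7, 2028) to the later (January 3, 2069):
From September 7, 2028 to September 7, 2068: 40 years, of which 10 contain a Feb 29 — 30×365 + 10×366 = 14610 days.
September 2068: 30 − 7 = 23 days remain.
Then October (31), November (30), December (31): 31 + 30 + 31 = 92 days.
January 1–3, 2069: 3 days.
Residual: 118 days.
Total: 14728 days.
14728 is a multiple of 7, so 7 September 2028 falls on the same weekday: Thursday.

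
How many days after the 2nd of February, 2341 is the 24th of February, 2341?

Within February 2341: 24 − 2 = 22 days.

22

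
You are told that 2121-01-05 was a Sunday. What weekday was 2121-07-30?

Wednesday

January 2121: 31 − 5 = 26 days remain.
Then February 2121 (28), March (31), April (30), May (31), June (30): 28 + 31 + 30 + 31 + 30 = 150 days.
July 1–30, 2121: 30 days.
Total: 26 + 150 + 30 = 206 days.
206 mod 7 = 3, so 3 days after Sunday is Wednesday.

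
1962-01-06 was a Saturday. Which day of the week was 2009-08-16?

Day-of-year of January 6, 1962: 6.
Day-of-year of August 16, 2009: 228.
1962 has 365 days, so 365 − 6 = 359 days remain in 1962.
Full years 1963–2008: 34 common + 12 leap = 34×365 + 12×366 = 16802 days.
Total: 359 + 16802 + 228 = 17389 days.
17389 mod 7 = 1, so 1 day after Saturday is Sunday.

Sunday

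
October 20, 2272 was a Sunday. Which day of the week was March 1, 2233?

Friday

Count forward from the earlier date (March 1, 2233) to the later (October 20, 2272):
Day-of-year of March 1, 2233: 60.
Day-of-year of October 20, 2272: 294.
2233 has 365 days, so 365 − 60 = 305 days remain in 2233.
Full years 2234–2271: 29 common + 9 leap = 29×365 + 9×366 = 13879 days.
Total: 305 + 13879 + 294 = 14478 days.
14478 mod 7 = 2, so 2 days before Sunday is Friday.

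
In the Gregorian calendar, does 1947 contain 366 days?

1947 is not a leap year.

No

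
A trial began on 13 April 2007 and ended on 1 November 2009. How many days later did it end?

Day-of-year of April 13, 2007: 103.
Day-of-year of November 1, 2009: 305.
2007 has 365 days, so 365 − 103 = 262 days remain in 2007.
Full years: 2008: 366. Sum = 366.
Total: 262 + 366 + 305 = 933 days.

933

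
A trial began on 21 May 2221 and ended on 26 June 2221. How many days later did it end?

May 2221: 31 − 21 = 10 days remain.
June 1–26, 2221: 26 days.
Total: 10 + 26 = 36 days.

36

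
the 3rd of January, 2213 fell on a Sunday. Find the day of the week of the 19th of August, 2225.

Friday

Day-of-year of January 3, 2213: 3.
Day-of-year of August 19, 2225: 231.
2213 has 365 days, so 365 − 3 = 362 days remain in 2213.
Full years 2214–2224: 8 common + 3 leap = 8×365 + 3×366 = 4018 days.
Total: 362 + 4018 + 231 = 4611 days.
4611 mod 7 = 5, so 5 days after Sunday is Friday.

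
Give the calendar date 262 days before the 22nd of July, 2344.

the 3rd of November, 2343

Count 262 days before July 22, 2344:
November 2343: 30 − 3 = 27 days remain.
Then December (31), January (31), February 2344 (29), March (31), April (30), May (31), June (30): 31 + 31 + 29 + 31 + 30 + 31 + 30 = 213 days.
July 1–22, 2344: 22 days.
Residual: 262 days.
Total: 262 days.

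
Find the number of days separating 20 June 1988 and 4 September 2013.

9207

From June 20, 1988 to June 20, 2013: 25 years, of which 6 contain a Feb 29 — 19×365 + 6×366 = 9131 days.
(2000 is a leap year (divisible by 400).)
June 2013: 30 − 20 = 10 days remain.
Then July (31), August (31): 31 + 31 = 62 days.
September 1–4, 2013: 4 days.
Residual: 76 days.
Total: 9207 days.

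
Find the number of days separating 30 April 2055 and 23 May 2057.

April 30, 2055 → April 30, 2056: 366 days (2056 is a leap year).
April 30, 2056 → April 30, 2057: 365 days.
April 2057: 30 − 30 = 0 days remain.
May 1–23, 2057: 23 days.
Residual: 23 days.
Total: 754 days.

754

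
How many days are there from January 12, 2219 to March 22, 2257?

13949

Day-of-year of January 12, 2219: 12.
Day-of-year of March 22, 2257: 81.
2219 has 365 days, so 365 − 12 = 353 days remain in 2219.
Full years 2220–2256: 27 common + 10 leap = 27×365 + 10×366 = 13515 days.
Total: 353 + 13515 + 81 = 13949 days.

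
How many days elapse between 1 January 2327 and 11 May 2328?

January 1, 2327 → January 1, 2328: 365 days.
January 2328: 31 − 1 = 30 days remain.
Then February 2328 (29), March (31), April (30): 29 + 31 + 30 = 90 days.
May 1–11, 2328: 11 days.
Residual: 131 days.
Total: 496 days.

496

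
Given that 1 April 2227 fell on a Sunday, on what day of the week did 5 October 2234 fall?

From April 1, 2227 to April 1, 2234: 7 years, of which 2 contain a Feb 29 — 5×365 + 2×366 = 2557 days.
April 2234: 30 − 1 = 29 days remain.
Then May (31), June (30), July (31), August (31), September (30): 31 + 30 + 31 + 31 + 30 = 153 days.
October 1–5, 2234: 5 days.
Residual: 187 days.
Total: 2744 days.
2744 is a multiple of 7, so 5 October 2234 falls on the same weekday: Sunday.

Sunday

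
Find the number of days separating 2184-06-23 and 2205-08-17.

Day-of-year of June 23, 2184: 175.
Day-of-year of August 17, 2205: 229.
2184 has 366 days, so 366 − 175 = 191 days remain in 2184.
Full years 2185–2204: 16 common + 4 leap = 16×365 + 4×366 = 7304 days.
Total: 191 + 7304 + 229 = 7724 days.

7724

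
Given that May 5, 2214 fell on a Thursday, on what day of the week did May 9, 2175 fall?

Tuesday

Count forward from the earlier date (May 9, 2175) to the later (May 5, 2214):
Day-of-year of May 9, 2175: 129.
Day-of-year of May 5, 2214: 125.
2175 has 365 days, so 365 − 129 = 236 days remain in 2175.
Full years 2176–2213: 29 common + 9 leap = 29×365 + 9×366 = 13879 days.
Total: 236 + 13879 + 125 = 14240 days.
14240 mod 7 = 2, so 2 days before Thursday is Tuesday.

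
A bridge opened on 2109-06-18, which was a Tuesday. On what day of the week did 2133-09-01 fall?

Tuesday

Day-of-year of June 18, 2109: 169.
Day-of-year of September 1, 2133: 244.
2109 has 365 days, so 365 − 169 = 196 days remain in 2109.
Full years 2110–2132: 17 common + 6 leap = 17×365 + 6×366 = 8401 days.
Total: 196 + 8401 + 244 = 8841 days.
8841 is a multiple of 7, so 2133-09-01 falls on the same weekday: Tuesday.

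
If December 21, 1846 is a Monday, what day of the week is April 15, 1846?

Wednesday

Count forward from the earlier date (April 15, 1846) to the later (December 21, 1846):
April 1846: 30 − 15 = 15 days remain.
Then May (31), June (30), July (31), August (31), September (30), October (31), November (30): 31 + 30 + 31 + 31 + 30 + 31 + 30 = 214 days.
December 1–21, 1846: 21 days.
Total: 15 + 214 + 21 = 250 days.
250 mod 7 = 5, so 5 days before Monday is Wednesday.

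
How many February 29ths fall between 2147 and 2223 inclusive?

Years divisible by 4: 2148, 2152, …, 2220 — 19 in all.
Of these, 2200 is divisible by 100 but not 400, so not leap.
Leap years: 19 − 1 = 18.

18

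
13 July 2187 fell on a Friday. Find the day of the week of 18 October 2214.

Tuesday

Day-of-year of July 13, 2187: 194.
Day-of-year of October 18, 2214: 291.
2187 has 365 days, so 365 − 194 = 171 days remain in 2187.
Full years 2188–2213: 20 common + 6 leap = 20×365 + 6×366 = 9496 days.
Total: 171 + 9496 + 291 = 9958 days.
9958 mod 7 = 4, so 4 days after Friday is Tuesday.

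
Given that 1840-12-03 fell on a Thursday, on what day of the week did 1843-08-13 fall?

Sunday

December 3, 1840 → December 3, 1841: 365 days.
December 3, 1841 → December 3, 1842: 365 days.
December 1842: 31 − 3 = 28 days remain.
Then January (31), February 1843 (28), March (31), April (30), May (31), June (30), July (31): 31 + 28 + 31 + 30 + 31 + 30 + 31 = 212 days.
August 1–13, 1843: 13 days.
Residual: 253 days.
Total: 983 days.
983 mod 7 = 3, so 3 days after Thursday is Sunday.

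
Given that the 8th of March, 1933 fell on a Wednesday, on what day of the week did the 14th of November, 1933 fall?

March 1933: 31 − 8 = 23 days remain.
Then April (30), May (31), June (30), July (31), August (31), September (30), October (31): 30 + 31 + 30 + 31 + 31 + 30 + 31 = 214 days.
November 1–14, 1933: 14 days.
Total: 23 + 214 + 14 = 251 days.
251 mod 7 = 6, so 6 days after Wednesday is Tuesday.

Tuesday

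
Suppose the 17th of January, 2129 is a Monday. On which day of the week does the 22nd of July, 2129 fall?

January 2129: 31 − 17 = 14 days remain.
Then February 2129 (28), March (31), April (30), May (31), June (30): 28 + 31 + 30 + 31 + 30 = 150 days.
July 1–22, 2129: 22 days.
Total: 14 + 150 + 22 = 186 days.
186 mod 7 = 4, so 4 days after Monday is Friday.

Friday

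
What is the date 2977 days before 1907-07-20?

1899-05-25

Count 2977 days before July 20, 1907:
From May 25, 1899 to May 25, 1907: 8 years, of which 1 contains a Feb 29 — 7×365 + 1×366 = 2921 days.
(1900 is not a leap year (divisible by 100 but not 400).)
May 1907: 31 − 25 = 6 days remain.
Then June (30): 30 days.
July 1–20, 1907: 20 days.
Residual: 56 days.
Total: 2977 days.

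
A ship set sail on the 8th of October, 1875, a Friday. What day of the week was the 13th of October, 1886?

Wednesday

From October 8, 1875 to October 8, 1886: 11 years, of which 3 contain a Feb 29 — 8×365 + 3×366 = 4018 days.
Within October 1886: 13 − 8 = 5 days.
Total: 4023 days.
4023 mod 7 = 5, so 5 days after Friday is Wednesday.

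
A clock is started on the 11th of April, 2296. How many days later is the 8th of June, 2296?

58

April 2296: 30 − 11 = 19 days remain.
Then May (31): 31 days.
June 1–8, 2296: 8 days.
Total: 19 + 31 + 8 = 58 days.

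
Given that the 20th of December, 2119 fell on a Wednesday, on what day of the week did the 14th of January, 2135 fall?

Friday

Day-of-year of December 20, 2119: 354.
Day-of-year of January 14, 2135: 14.
2119 has 365 days, so 365 − 354 = 11 days remain in 2119.
Full years 2120–2134: 11 common + 4 leap = 11×365 + 4×366 = 5479 days.
Total: 11 + 5479 + 14 = 5504 days.
5504 mod 7 = 2, so 2 days after Wednesday is Friday.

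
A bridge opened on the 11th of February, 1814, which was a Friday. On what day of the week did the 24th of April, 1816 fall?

Day-of-year of February 11, 1814: 42.
Day-of-year of April 24, 1816: 115.
1814 has 365 days, so 365 − 42 = 323 days remain in 1814.
Full years: 1815: 365. Sum = 365.
Total: 323 + 365 + 115 = 803 days.
803 mod 7 = 5, so 5 days after Friday is Wednesday.

Wednesday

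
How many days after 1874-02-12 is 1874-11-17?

278

February 1874: 28 − 12 = 16 days remain (1874 is not a leap year, so February has 28 days).
Then March (31), April (30), May (31), June (30), July (31), August (31), September (30), October (31): 31 + 30 + 31 + 30 + 31 + 31 + 30 + 31 = 245 days.
November 1–17, 1874: 17 days.
Total: 16 + 245 + 17 = 278 days.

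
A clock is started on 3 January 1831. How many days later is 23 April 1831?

January 1831: 31 − 3 = 28 days remain.
Then February 1831 (28), March (31): 28 + 31 = 59 days.
April 1–23, 1831: 23 days.
Total: 28 + 59 + 23 = 110 days.

110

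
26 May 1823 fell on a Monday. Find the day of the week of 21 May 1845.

From May 26, 1823 to May 26, 1844: 21 years, of which 6 contain a Feb 29 — 15×365 + 6×366 = 7671 days.
May 1844: 31 − 26 = 5 days remain.
Then 11 full months totalling 334 days.
May 1–21, 1845: 21 days.
Residual: 360 days.
Total: 8031 days.
8031 mod 7 = 2, so 2 days after Monday is Wednesday.

Wednesday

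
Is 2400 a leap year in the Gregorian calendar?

2400 is a leap year (divisible by 400).

Yes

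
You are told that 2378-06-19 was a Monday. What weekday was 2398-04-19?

Sunday

From June 19, 2378 to June 19, 2397: 19 years, of which 5 contain a Feb 29 — 14×365 + 5×366 = 6940 days.
June 2397: 30 − 19 = 11 days remain.
Then 9 full months totalling 274 days.
April 1–19, 2398: 19 days.
Residual: 304 days.
Total: 7244 days.
7244 mod 7 = 6, so 6 days after Monday is Sunday.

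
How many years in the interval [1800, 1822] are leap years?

Years divisible by 4 in [1800, 1822]: 1800, 1804, 1808, 1812, 1816, 1820.
Of these, 1800 is divisible by 100 but not 400, so not leap.
Leap years: 6 − 1 = 5.

5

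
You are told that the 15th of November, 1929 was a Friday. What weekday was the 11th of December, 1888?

Count forward from the earlier date (December 11, 1888) to the later (November 15, 1929):
From December 11, 1888 to December 11, 1928: 40 years, of which 9 contain a Feb 29 — 31×365 + 9×366 = 14609 days.
(1900 is not a leap year (divisible by 100 but not 400).)
December 1928: 31 − 11 = 20 days remain.
Then 10 full months totalling 304 days.
November 1–15, 1929: 15 days.
Residual: 339 days.
Total: 14948 days.
14948 mod 7 = 3, so 3 days before Friday is Tuesday.

Tuesday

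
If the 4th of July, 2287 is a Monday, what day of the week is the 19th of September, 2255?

Wednesday

Count forward from the earlier date (September 19, 2255) to the later (July 4, 2287):
From September 19, 2255 to September 19, 2286: 31 years, of which 8 contain a Feb 29 — 23×365 + 8×366 = 11323 days.
September 2286: 30 − 19 = 11 days remain.
Then 9 full months totalling 273 days.
July 1–4, 2287: 4 days.
Residual: 288 days.
Total: 11611 days.
11611 mod 7 = 5, so 5 days before Monday is Wednesday.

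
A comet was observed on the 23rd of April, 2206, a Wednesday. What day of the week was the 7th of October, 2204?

Count forward from the earlier date (October 7, 2204) to the later (April 23, 2206):
October 7, 2204 → October 7, 2205: 365 days.
October 2205: 31 − 7 = 24 days remain.
Then November (30), December (31), January (31), February 2206 (28), March (31): 30 + 31 + 31 + 28 + 31 = 151 days.
April 1–23, 2206: 23 days.
Residual: 198 days.
Total: 563 days.
563 mod 7 = 3, so 3 days before Wednesday is Sunday.

Sunday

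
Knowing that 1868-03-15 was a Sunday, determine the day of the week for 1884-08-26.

Tuesday

Day-of-year of March 15, 1868: 75.
Day-of-year of August 26, 1884: 239.
1868 has 366 days, so 366 − 75 = 291 days remain in 1868.
Full years 1869–1883: 12 common + 3 leap = 12×365 + 3×366 = 5478 days.
Total: 291 + 5478 + 239 = 6008 days.
6008 mod 7 = 2, so 2 days after Sunday is Tuesday.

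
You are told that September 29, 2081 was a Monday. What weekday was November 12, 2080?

Tuesday

Count forward from the earlier date (November 12, 2080) to the later (September 29, 2081):
November 2080: 30 − 12 = 18 days remain.
Then 9 full months totalling 274 days.
September 1–29, 2081: 29 days.
Total: 18 + 274 + 29 = 321 days.
321 mod 7 = 6, so 6 days before Monday is Tuesday.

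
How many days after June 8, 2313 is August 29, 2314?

June 2313: 30 − 8 = 22 days remain.
Then 13 full months totalling 396 days.
August 1–29, 2314: 29 days.
Total: 22 + 396 + 29 = 447 days.

447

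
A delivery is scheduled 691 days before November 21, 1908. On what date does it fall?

December 31, 1906

Count 691 days before November 21, 1908:
December 1906: 31 − 31 = 0 days remain.
Then 22 full months totalling 670 days.
November 1–21, 1908: 21 days.
Total: 0 + 670 + 21 = 691 days.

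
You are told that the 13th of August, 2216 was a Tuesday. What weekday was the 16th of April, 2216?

Count forward from the earlier date (April 16, 2216) to the later (August 13, 2216):
April 2216: 30 − 16 = 14 days remain.
Then May (31), June (30), July (31): 31 + 30 + 31 = 92 days.
August 1–13, 2216: 13 days.
Total: 14 + 92 + 13 = 119 days.
119 is a multiple of 7, so the 16th of April, 2216 falls on the same weekday: Tuesday.

Tuesday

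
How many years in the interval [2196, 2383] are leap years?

45

Years divisible by 4: 2196, 2200, …, 2380 — 47 in all.
Of these, 2200, 2300 are divisible by 100 but not 400, so not leap.
Leap years: 47 − 2 = 45.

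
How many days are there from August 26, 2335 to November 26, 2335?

92

August 2335: 31 − 26 = 5 days remain.
Then September (30), October (31): 30 + 31 = 61 days.
November 1–26, 2335: 26 days.
Total: 5 + 61 + 26 = 92 days.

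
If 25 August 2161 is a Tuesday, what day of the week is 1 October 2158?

Count forward from the earlier date (October 1, 2158) to the later (August 25, 2161):
October 1, 2158 → October 1, 2159: 365 days.
October 1, 2159 → October 1, 2160: 366 days (2160 is a leap year).
October 2160: 31 − 1 = 30 days remain.
Then 9 full months totalling 273 days.
August 1–25, 2161: 25 days.
Residual: 328 days.
Total: 1059 days.
1059 mod 7 = 2, so 2 days before Tuesday is Sunday.

Sunday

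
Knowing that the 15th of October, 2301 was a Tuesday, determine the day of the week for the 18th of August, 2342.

From October 15, 2301 to October 15, 2341: 40 years, of which 10 contain a Feb 29 — 30×365 + 10×366 = 14610 days.
October 2341: 31 − 15 = 16 days remain.
Then 9 full months totalling 273 days.
August 1–18, 2342: 18 days.
Residual: 307 days.
Total: 14917 days.
14917 is a multiple of 7, so the 18th of August, 2342 falls on the same weekday: Tuesday.

Tuesday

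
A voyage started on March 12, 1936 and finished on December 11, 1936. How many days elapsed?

March 1936: 31 − 12 = 19 days remain.
Then April (30), May (31), June (30), July (31), August (31), September (30), October (31), November (30): 30 + 31 + 30 + 31 + 31 + 30 + 31 + 30 = 244 days.
December 1–11, 1936: 11 days.
Total: 19 + 244 + 11 = 274 days.

274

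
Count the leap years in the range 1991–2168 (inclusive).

Years divisible by 4: 1992, 1996, …, 2168 — 45 in all.
Of these, 2100 is divisible by 100 but not 400, so not leap.
2000 is divisible by 400, so still leap.
Leap years: 45 − 1 = 44.

44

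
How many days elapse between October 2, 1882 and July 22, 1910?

10154

Day-of-year of October 2, 1882: 275.
Day-of-year of July 22, 1910: 203.
1882 has 365 days, so 365 − 275 = 90 days remain in 1882.
Full years 1883–1909: 21 common + 6 leap = 21×365 + 6×366 = 9861 days.
Total: 90 + 9861 + 203 = 10154 days.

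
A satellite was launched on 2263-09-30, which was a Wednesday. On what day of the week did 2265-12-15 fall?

Day-of-year of September 30, 2263: 273.
Day-of-year of December 15, 2265: 349.
2263 has 365 days, so 365 − 273 = 92 days remain in 2263.
Full years: 2264: 366. Sum = 366.
Total: 92 + 366 + 349 = 807 days.
807 mod 7 = 2, so 2 days after Wednesday is Friday.

Friday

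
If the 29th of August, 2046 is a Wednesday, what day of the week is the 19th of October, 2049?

Tuesday

Day-of-year of August 29, 2046: 241.
Day-of-year of October 19, 2049: 292.
2046 has 365 days, so 365 − 241 = 124 days remain in 2046.
Full years: 2047: 365; 2048: 366. Sum = 731.
Total: 124 + 731 + 292 = 1147 days.
1147 mod 7 = 6, so 6 days after Wednesday is Tuesday.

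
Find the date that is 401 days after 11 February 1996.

18 March 1997

Count 401 days after February 11, 1996:
February 11, 1996 → February 11, 1997: 366 days (1996 is a leap year).
February 1997: 28 − 11 = 17 days remain (1997 is not a leap year, so February has 28 days).
March 1–18, 1997: 18 days.
Residual: 35 days.
Total: 401 days.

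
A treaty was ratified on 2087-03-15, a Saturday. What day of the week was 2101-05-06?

Friday

From March 15, 2087 to March 15, 2101: 14 years, of which 3 contain a Feb 29 — 11×365 + 3×366 = 5113 days.
(2100 is not a leap year (divisible by 100 but not 400).)
March 2101: 31 − 15 = 16 days remain.
Then April (30): 30 days.
May 1–6, 2101: 6 days.
Residual: 52 days.
Total: 5165 days.
5165 mod 7 = 6, so 6 days after Saturday is Friday.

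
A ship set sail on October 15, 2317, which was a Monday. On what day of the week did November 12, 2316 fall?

Count forward from the earlier date (November 12, 2316) to the later (October 15, 2317):
Day-of-year of November 12, 2316: 317.
Day-of-year of October 15, 2317: 288.
2316 has 366 days, so 366 − 317 = 49 days remain in 2316.
Total: 49 + 288 = 337 days.
337 mod 7 = 1, so 1 day before Monday is Sunday.

Sunday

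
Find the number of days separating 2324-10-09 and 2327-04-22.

925

October 9, 2324 → October 9, 2325: 365 days.
October 9, 2325 → October 9, 2326: 365 days.
October 2326: 31 − 9 = 22 days remain.
Then November (30), December (31), January (31), February 2327 (28), March (31): 30 + 31 + 31 + 28 + 31 = 151 days.
April 1–22, 2327: 22 days.
Residual: 195 days.
Total: 925 days.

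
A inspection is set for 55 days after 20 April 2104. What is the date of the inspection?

14 June 2104

Count 55 days after April 20, 2104:
April 2104: 30 − 20 = 10 days remain.
Then May (31): 31 days.
June 1–14, 2104: 14 days.
Total: 10 + 31 + 14 = 55 days.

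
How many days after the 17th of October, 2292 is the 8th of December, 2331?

Day-of-year of October 17, 2292: 291.
Day-of-year of December 8, 2331: 342.
2292 has 366 days, so 366 − 291 = 75 days remain in 2292.
Full years 2293–2330: 30 common + 8 leap = 30×365 + 8×366 = 13878 days.
Total: 75 + 13878 + 342 = 14295 days.

14295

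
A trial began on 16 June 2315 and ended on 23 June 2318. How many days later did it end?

Day-of-year of June 16, 2315: 167.
Day-of-year of June 23, 2318: 174.
2315 has 365 days, so 365 − 167 = 198 days remain in 2315.
Full years: 2316: 366; 2317: 365. Sum = 731.
Total: 198 + 731 + 174 = 1103 days.

1103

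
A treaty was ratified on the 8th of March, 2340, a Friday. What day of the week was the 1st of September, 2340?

March 2340: 31 − 8 = 23 days remain.
Then April (30), May (31), June (30), July (31), August (31): 30 + 31 + 30 + 31 + 31 = 153 days.
September 1, 2340: 1 day.
Total: 23 + 153 + 1 = 177 days.
177 mod 7 = 2, so 2 days after Friday is Sunday.

Sunday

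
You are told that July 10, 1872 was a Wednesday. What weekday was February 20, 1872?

Count forward from the earlier date (February 20, 1872) to the later (July 10, 1872):
February 1872: 29 − 20 = 9 days remain (1872 is a leap year, so February has 29 days).
Then March (31), April (30), May (31), June (30): 31 + 30 + 31 + 30 = 122 days.
July 1–10, 1872: 10 days.
Total: 9 + 122 + 10 = 141 days.
141 mod 7 = 1, so 1 day before Wednesday is Tuesday.

Tuesday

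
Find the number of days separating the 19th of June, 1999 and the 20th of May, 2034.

From June 19, 1999 to June 19, 2033: 34 years, of which 9 contain a Feb 29 — 25×365 + 9×366 = 12419 days.
(2000 is a leap year (divisible by 400).)
June 2033: 30 − 19 = 11 days remain.
Then 10 full months totalling 304 days.
May 1–20, 2034: 20 days.
Residual: 335 days.
Total: 12754 days.

12754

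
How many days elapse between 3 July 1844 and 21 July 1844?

Within July 1844: 21 − 3 = 18 days.

18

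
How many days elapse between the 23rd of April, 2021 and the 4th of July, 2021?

April 2021: 30 − 23 = 7 days remain.
Then May (31), June (30): 31 + 30 = 61 days.
July 1–4, 2021: 4 days.
Total: 7 + 61 + 4 = 72 days.

72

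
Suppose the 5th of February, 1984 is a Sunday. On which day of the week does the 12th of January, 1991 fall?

February 5, 1984 → February 5, 1985: 366 days (1984 is a leap year).
February 5, 1985 → February 5, 1986: 365 days.
February 5, 1986 → February 5, 1987: 365 days.
February 5, 1987 → February 5, 1988: 365 days.
February 5, 1988 → February 5, 1989: 366 days (1988 is a leap year).
February 5, 1989 → February 5, 1990: 365 days.
February 1990: 28 − 5 = 23 days remain (1990 is not a leap year, so February has 28 days).
Then 10 full months totalling 306 days.
January 1–12, 1991: 12 days.
Residual: 341 days.
Total: 2533 days.
2533 mod 7 = 6, so 6 days after Sunday is Saturday.

Saturday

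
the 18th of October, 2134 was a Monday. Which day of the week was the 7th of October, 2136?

Sunday

October 2134: 31 − 18 = 13 days remain.
Then 23 full months totalling 700 days.
October 1–7, 2136: 7 days.
Total: 13 + 700 + 7 = 720 days.
720 mod 7 = 6, so 6 days after Monday is Sunday.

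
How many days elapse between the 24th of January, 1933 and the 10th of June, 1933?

January 1933: 31 − 24 = 7 days remain.
Then February 1933 (28), March (31), April (30), May (31): 28 + 31 + 30 + 31 = 120 days.
June 1–10, 1933: 10 days.
Total: 7 + 120 + 10 = 137 days.

137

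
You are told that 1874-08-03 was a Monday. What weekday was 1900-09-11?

From August 3, 1874 to August 3, 1900: 26 years, of which 6 contain a Feb 29 — 20×365 + 6×366 = 9496 days.
(1900 is not a leap year (divisible by 100 but not 400).)
August 1900: 31 − 3 = 28 days remain.
September 1–11, 1900: 11 days.
Residual: 39 days.
Total: 9535 days.
9535 mod 7 = 1, so 1 day after Monday is Tuesday.

Tuesday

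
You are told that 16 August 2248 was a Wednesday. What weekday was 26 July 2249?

Day-of-year of August 16, 2248: 229.
Day-of-year of July 26, 2249: 207.
2248 has 366 days, so 366 − 229 = 137 days remain in 2248.
Total: 137 + 207 = 344 days.
344 mod 7 = 1, so 1 day after Wednesday is Thursday.

Thursday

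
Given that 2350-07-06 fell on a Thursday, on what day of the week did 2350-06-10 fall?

Count forward from the earlier date (June 10, 2350) to the later (July 6, 2350):
June 2350: 30 − 10 = 20 days remain.
July 1–6, 2350: 6 days.
Total: 20 + 6 = 26 days.
26 mod 7 = 5, so 5 days before Thursday is Saturday.

Saturday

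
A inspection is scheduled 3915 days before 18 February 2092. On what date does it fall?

31 May 2081

Count 3915 days before February 18, 2092:
From May 31, 2081 to May 31, 2091: 10 years, of which 2 contain a Feb 29 — 8×365 + 2×366 = 3652 days.
May 2091: 31 − 31 = 0 days remain.
Then June (30), July (31), August (31), September (30), October (31), November (30), December (31), January (31): 30 + 31 + 31 + 30 + 31 + 30 + 31 + 31 = 245 days.
February 1–18, 2092: 18 days (2092 is a leap year).
Residual: 263 days.
Total: 3915 days.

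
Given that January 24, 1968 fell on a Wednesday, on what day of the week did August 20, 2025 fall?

Wednesday

From January 24, 1968 to January 24, 2025: 57 years, of which 15 contain a Feb 29 — 42×365 + 15×366 = 20820 days.
(2000 is a leap year (divisible by 400).)
January 2025: 31 − 24 = 7 days remain.
Then February 2025 (28), March (31), April (30), May (31), June (30), July (31): 28 + 31 + 30 + 31 + 30 + 31 = 181 days.
August 1–20, 2025: 20 days.
Residual: 208 days.
Total: 21028 days.
21028 is a multiple of 7, so August 20, 2025 falls on the same weekday: Wednesday.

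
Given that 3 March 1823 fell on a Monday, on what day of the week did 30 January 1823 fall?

Thursday

Count forward from the earlier date (January 30, 1823) to the later (March 3, 1823):
January 1823: 31 − 30 = 1 day remains.
Then February 1823 (28): 28 days.
March 1–3, 1823: 3 days.
Total: 1 + 28 + 3 = 32 days.
32 mod 7 = 4, so 4 days before Monday is Thursday.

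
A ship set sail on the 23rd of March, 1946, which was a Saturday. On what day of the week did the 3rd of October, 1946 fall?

Thursday

March 1946: 31 − 23 = 8 days remain.
Then April (30), May (31), June (30), July (31), August (31), September (30): 30 + 31 + 30 + 31 + 31 + 30 = 183 days.
October 1–3, 1946: 3 days.
Total: 8 + 183 + 3 = 194 days.
194 mod 7 = 5, so 5 days after Saturday is Thursday.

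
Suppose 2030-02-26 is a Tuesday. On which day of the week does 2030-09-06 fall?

Friday

February 2030: 28 − 26 = 2 days remain (2030 is not a leap year, so February has 28 days).
Then March (31), April (30), May (31), June (30), July (31), August (31): 31 + 30 + 31 + 30 + 31 + 31 = 184 days.
September 1–6, 2030: 6 days.
Total: 2 + 184 + 6 = 192 days.
192 mod 7 = 3, so 3 days after Tuesday is Friday.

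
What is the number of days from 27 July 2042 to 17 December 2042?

143

July 2042: 31 − 27 = 4 days remain.
Then August (31), September (30), October (31), November (30): 31 + 30 + 31 + 30 = 122 days.
December 1–17, 2042: 17 days.
Total: 4 + 122 + 17 = 143 days.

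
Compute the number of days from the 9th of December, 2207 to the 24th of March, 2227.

Day-of-year of December 9, 2207: 343.
Day-of-year of March 24, 2227: 83.
2207 has 365 days, so 365 − 343 = 22 days remain in 2207.
Full years 2208–2226: 14 common + 5 leap = 14×365 + 5×366 = 6940 days.
Total: 22 + 6940 + 83 = 7045 days.

7045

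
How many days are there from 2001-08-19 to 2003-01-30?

529

August 19, 2001 → August 19, 2002: 365 days.
August 2002: 31 − 19 = 12 days remain.
Then September (30), October (31), November (30), December (31): 30 + 31 + 30 + 31 = 122 days.
January 1–30, 2003: 30 days.
Residual: 164 days.
Total: 529 days.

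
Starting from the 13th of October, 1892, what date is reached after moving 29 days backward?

the 14th of September, 1892

Count 29 days before October 13, 1892:
September 1892: 30 − 14 = 16 days remain.
October 1–13, 1892: 13 days.
Total: 16 + 13 = 29 days.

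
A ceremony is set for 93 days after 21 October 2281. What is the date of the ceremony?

22 January 2282

Count 93 days after October 21, 2281:
Day-of-year of October 21, 2281: 294.
Day-of-year of January 22, 2282: 22.
2281 has 365 days, so 365 − 294 = 71 days remain in 2281.
Total: 71 + 22 = 93 days.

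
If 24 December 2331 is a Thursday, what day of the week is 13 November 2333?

Day-of-year of December 24, 2331: 358.
Day-of-year of November 13, 2333: 317.
2331 has 365 days, so 365 − 358 = 7 days remain in 2331.
Full years: 2332: 366. Sum = 366.
Total: 7 + 366 + 317 = 690 days.
690 mod 7 = 4, so 4 days after Thursday is Monday.

Monday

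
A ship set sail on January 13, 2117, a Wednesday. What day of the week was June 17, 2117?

January 2117: 31 − 13 = 18 days remain.
Then February 2117 (28), March (31), April (30), May (31): 28 + 31 + 30 + 31 = 120 days.
June 1–17, 2117: 17 days.
Total: 18 + 120 + 17 = 155 days.
155 mod 7 = 1, so 1 day after Wednesday is Thursday.

Thursday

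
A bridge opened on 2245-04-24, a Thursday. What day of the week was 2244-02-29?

Count forward from the earlier date (February 29, 2244) to the later (April 24, 2245):
February 2244: 29 − 29 = 0 days remain (2244 is a leap year, so February has 29 days).
Then 13 full months totalling 396 days.
April 1–24, 2245: 24 days.
Residual: 420 days.
Total: 420 days.
420 is a multiple of 7, so 2244-02-29 falls on the same weekday: Thursday.

Thursday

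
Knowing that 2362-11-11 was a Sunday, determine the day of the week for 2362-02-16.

Count forward from the earlier date (February 16, 2362) to the later (November 11, 2362):
February 2362: 28 − 16 = 12 days remain (2362 is not a leap year, so February has 28 days).
Then March (31), April (30), May (31), June (30), July (31), August (31), September (30), October (31): 31 + 30 + 31 + 30 + 31 + 31 + 30 + 31 = 245 days.
November 1–11, 2362: 11 days.
Total: 12 + 245 + 11 = 268 days.
268 mod 7 = 2, so 2 days before Sunday is Friday.

Friday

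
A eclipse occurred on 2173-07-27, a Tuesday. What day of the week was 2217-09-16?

Day-of-year of July 27, 2173: 208.
Day-of-year of September 16, 2217: 259.
2173 has 365 days, so 365 − 208 = 157 days remain in 2173.
Full years 2174–2216: 33 common + 10 leap = 33×365 + 10×366 = 15705 days.
Total: 157 + 15705 + 259 = 16121 days.
16121 is a multiple of 7, so 2217-09-16 falls on the same weekday: Tuesday.

Tuesday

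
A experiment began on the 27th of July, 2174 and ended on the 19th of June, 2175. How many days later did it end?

July 2174: 31 − 27 = 4 days remain.
Then 10 full months totalling 304 days.
June 1–19, 2175: 19 days.
Residual: 327 days.
Total: 327 days.

327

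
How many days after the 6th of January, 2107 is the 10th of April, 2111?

January 6, 2107 → January 6, 2108: 365 days.
January 6, 2108 → January 6, 2109: 366 days (2108 is a leap year).
January 6, 2109 → January 6, 2110: 365 days.
January 6, 2110 → January 6, 2111: 365 days.
January 2111: 31 − 6 = 25 days remain.
Then February 2111 (28), March (31): 28 + 31 = 59 days.
April 1–10, 2111: 10 days.
Residual: 94 days.
Total: 1555 days.

1555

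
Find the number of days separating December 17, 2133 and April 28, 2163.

10724

From December 17, 2133 to December 17, 2162: 29 years, of which 7 contain a Feb 29 — 22×365 + 7×366 = 10592 days.
December 2162: 31 − 17 = 14 days remain.
Then January (31), February 2163 (28), March (31): 31 + 28 + 31 = 90 days.
April 1–28, 2163: 28 days.
Residual: 132 days.
Total: 10724 days.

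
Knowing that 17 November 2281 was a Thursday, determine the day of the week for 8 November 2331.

Day-of-year of November 17, 2281: 321.
Day-of-year of November 8, 2331: 312.
2281 has 365 days, so 365 − 321 = 44 days remain in 2281.
Full years 2282–2330: 38 common + 11 leap = 38×365 + 11×366 = 17896 days.
Total: 44 + 17896 + 312 = 18252 days.
18252 mod 7 = 3, so 3 days after Thursday is Sunday.

Sunday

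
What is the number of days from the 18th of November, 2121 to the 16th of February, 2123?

November 2121: 30 − 18 = 12 days remain.
Then 14 full months totalling 427 days.
February 1–16, 2123: 16 days (2123 is not a leap year).
Total: 12 + 427 + 16 = 455 days.

455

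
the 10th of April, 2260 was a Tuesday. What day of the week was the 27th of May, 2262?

Tuesday

April 10, 2260 → April 10, 2261: 365 days.
April 10, 2261 → April 10, 2262: 365 days.
April 2262: 30 − 10 = 20 days remain.
May 1–27, 2262: 27 days.
Residual: 47 days.
Total: 777 days.
777 is a multiple of 7, so the 27th of May, 2262 falls on the same weekday: Tuesday.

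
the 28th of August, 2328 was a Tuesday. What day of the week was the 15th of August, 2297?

Count forward from the earlier date (August 15, 2297) to the later (August 28, 2328):
From August 15, 2297 to August 15, 2328: 31 years, of which 7 contain a Feb 29 — 24×365 + 7×366 = 11322 days.
(2300 is not a leap year (divisible by 100 but not 400).)
Within August 2328: 28 − 15 = 13 days.
Total: 11335 days.
11335 mod 7 = 2, so 2 days before Tuesday is Sunday.

Sunday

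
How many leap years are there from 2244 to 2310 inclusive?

Years divisible by 4: 2244, 2248, …, 2308 — 17 in all.
Of these, 2300 is divisible by 100 but not 400, so not leap.
Leap years: 17 − 1 = 16.

16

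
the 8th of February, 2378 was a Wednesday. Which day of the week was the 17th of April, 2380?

Thursday

February 8, 2378 → February 8, 2379: 365 days.
February 8, 2379 → February 8, 2380: 365 days.
February 2380: 29 − 8 = 21 days remain (2380 is a leap year, so February has 29 days).
Then March (31): 31 days.
April 1–17, 2380: 17 days.
Residual: 69 days.
Total: 799 days.
799 mod 7 = 1, so 1 day after Wednesday is Thursday.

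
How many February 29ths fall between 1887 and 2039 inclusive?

37

Years divisible by 4: 1888, 1892, …, 2036 — 38 in all.
Of these, 1900 is divisible by 100 but not 400, so not leap.
2000 is divisible by 400, so still leap.
Leap years: 38 − 1 = 37.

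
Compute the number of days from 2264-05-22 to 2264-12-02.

May 2264: 31 − 22 = 9 days remain.
Then June (30), July (31), August (31), September (30), October (31), November (30): 30 + 31 + 31 + 30 + 31 + 30 = 183 days.
December 1–2, 2264: 2 days.
Total: 9 + 183 + 2 = 194 days.

194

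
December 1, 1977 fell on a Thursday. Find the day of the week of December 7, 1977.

Within December 1977: 7 − 1 = 6 days.
6 mod 7 = 6, so 6 days after Thursday is Wednesday.

Wednesday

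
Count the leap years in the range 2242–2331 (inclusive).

21

Years divisible by 4: 2244, 2248, …, 2328 — 22 in all.
Of these, 2300 is divisible by 100 but not 400, so not leap.
Leap years: 22 − 1 = 21.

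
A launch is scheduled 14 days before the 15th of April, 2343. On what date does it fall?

the 1st of April, 2343

Count 14 days before April 15, 2343:
Within April 2343: 15 − 1 = 14 days.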